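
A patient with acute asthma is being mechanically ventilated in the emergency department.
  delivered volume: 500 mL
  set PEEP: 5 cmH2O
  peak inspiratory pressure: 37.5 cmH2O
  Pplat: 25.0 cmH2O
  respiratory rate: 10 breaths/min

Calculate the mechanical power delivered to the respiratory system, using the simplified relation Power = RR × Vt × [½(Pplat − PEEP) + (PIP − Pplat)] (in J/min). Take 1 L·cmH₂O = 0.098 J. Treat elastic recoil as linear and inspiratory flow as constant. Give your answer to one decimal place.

11.0

Per-breath work = Vt × [½(Pplat−PEEP) + (PIP−Pplat)] = 0.500 × [0.5×20.0 + 12.5] = 0.500 × 22.5 = 11.25 L·cmH2O.
Power = 10 × 11.25 = 112.5 L·cmH2O/min.
× 0.098 J/(L·cmH2O) → 11.025 J/min.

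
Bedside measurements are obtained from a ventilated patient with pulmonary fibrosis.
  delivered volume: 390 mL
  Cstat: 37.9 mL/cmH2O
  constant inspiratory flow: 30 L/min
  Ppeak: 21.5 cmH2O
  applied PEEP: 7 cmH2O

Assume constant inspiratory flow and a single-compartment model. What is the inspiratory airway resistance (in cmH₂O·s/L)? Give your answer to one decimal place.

8.4

Flow: 30 L/min ÷ 60 = 0.5 L/s.
Equation of motion (constant flow): PIP = Vt/C + R·V̇ + PEEP.
R·V̇ = PIP − Vt/C − PEEP = 21.5 − 390/37.9 − 7 = 21.5 − 10.29 − 7 = 4.21 cmH2O.
R = 4.21 / 0.5 = 8.42 cmH2O·s/L.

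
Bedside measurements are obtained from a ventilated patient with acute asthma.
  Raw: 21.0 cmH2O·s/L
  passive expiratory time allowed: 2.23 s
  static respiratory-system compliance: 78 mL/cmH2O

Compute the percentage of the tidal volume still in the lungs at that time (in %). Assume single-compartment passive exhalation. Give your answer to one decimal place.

25.6

τ = R × C = 21.0 × 78 mL/cmH2O = 21.0 × 0.078 L/cmH2O = 1.638 s.
Passive exhalation: V(t)/V₀ = e^(−t/τ) = e^(−2.23/1.638) = 0.2563.
Fraction remaining = 0.2563 → 25.63%.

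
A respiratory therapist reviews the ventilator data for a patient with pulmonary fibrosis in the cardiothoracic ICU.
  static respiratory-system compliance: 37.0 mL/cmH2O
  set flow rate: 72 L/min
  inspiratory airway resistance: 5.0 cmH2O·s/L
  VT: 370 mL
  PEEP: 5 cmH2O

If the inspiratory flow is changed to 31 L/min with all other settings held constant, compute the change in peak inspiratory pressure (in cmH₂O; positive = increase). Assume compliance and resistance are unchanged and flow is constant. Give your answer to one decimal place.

-3.4

Flow: 72 L/min ÷ 60 = 1.2 L/s.
New flow: 31 L/min ÷ 60 = 0.5167 L/s.
PIP = Vt/C + R·V̇ + PEEP (constant-flow equation of motion).
Only the resistive term changes: ΔPIP = R × ΔV̇ = 5.0 × (0.5167 − 1.2) = 5.0 × -0.6833 = -3.417 cmH2O.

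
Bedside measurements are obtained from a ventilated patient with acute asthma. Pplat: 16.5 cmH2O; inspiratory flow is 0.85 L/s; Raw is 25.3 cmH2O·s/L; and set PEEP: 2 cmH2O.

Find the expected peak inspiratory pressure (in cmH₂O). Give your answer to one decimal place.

PIP = Pplat + Raw × flow = 16.5 + 25.3 × 0.85 = 16.5 + 21.505 = 38.005 cmH2O.

38.0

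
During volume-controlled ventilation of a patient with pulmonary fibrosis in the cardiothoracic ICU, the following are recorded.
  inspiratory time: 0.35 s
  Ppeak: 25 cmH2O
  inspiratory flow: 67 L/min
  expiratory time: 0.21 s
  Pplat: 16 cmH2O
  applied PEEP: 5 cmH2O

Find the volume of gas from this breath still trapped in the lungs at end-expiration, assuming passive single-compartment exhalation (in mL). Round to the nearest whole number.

Flow: 67 L/min ÷ 60 = 1.1167 L/s.
Vt = flow × Ti = 1.1167 L/s × 0.35 s × 1000 mL/L = 390.85 mL.
R = (PIP − Pplat)/V̇ = (25 − 16) / 1.1167 = 9.0/1.1167 = 8.059 cmH2O·s/L.
C = Vt/(Pplat − PEEP) = 390.85 / (16 − 5) = 390.85/11.0 = 35.532 mL/cmH2O.
τ = R × C = 8.059 × 0.03553 L/cmH2O = 0.2863 s.
Fraction remaining = e^(−Te/τ) = e^(−0.21/0.2863) = 0.4802.
Trapped volume = 390.85 × 0.4802 = 187.69 mL.

188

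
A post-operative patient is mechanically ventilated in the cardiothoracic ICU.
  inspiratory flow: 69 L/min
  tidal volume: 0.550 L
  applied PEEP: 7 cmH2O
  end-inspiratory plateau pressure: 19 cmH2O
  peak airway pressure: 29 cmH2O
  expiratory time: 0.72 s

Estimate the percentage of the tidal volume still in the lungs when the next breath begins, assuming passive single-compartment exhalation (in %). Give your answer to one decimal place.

Flow: 69 L/min ÷ 60 = 1.15 L/s.
R = (PIP − Pplat)/V̇ = (29 − 19) / 1.15 = 10.0/1.15 = 8.696 cmH2O·s/L.
C = Vt/(Pplat − PEEP) = 550.0 / (19 − 7) = 550.0/12.0 = 45.833 mL/cmH2O.
τ = R × C = 8.696 × 0.04583 L/cmH2O = 0.3985 s.
Fraction remaining at end-expiration = e^(−Te/τ) = e^(−0.72/0.3985) = 0.1642 → 16.42%.

16.4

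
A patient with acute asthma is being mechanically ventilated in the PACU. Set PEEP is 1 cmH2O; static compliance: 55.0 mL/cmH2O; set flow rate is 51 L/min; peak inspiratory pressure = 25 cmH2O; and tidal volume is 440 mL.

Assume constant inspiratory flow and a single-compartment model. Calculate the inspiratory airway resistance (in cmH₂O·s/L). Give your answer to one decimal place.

Flow: 51 L/min ÷ 60 = 0.85 L/s.
Equation of motion (constant flow): PIP = Vt/C + R·V̇ + PEEP.
R·V̇ = PIP − Vt/C − PEEP = 25 − 440/55.0 − 1 = 25 − 8.0 − 1 = 16.0 cmH2O.
R = 16.0 / 0.85 = 18.824 cmH2O·s/L.

18.8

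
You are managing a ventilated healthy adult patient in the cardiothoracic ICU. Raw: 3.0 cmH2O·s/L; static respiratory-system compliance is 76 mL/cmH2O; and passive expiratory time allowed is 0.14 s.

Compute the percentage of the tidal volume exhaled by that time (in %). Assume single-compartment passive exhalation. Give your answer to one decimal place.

45.9

τ = R × C = 3.0 × 76 mL/cmH2O = 3.0 × 0.076 L/cmH2O = 0.228 s.
Passive exhalation: V(t)/V₀ = e^(−t/τ) = e^(−0.14/0.228) = 0.5412.
Fraction exhaled = 1 − 0.5412 = 0.4588 → 45.88%.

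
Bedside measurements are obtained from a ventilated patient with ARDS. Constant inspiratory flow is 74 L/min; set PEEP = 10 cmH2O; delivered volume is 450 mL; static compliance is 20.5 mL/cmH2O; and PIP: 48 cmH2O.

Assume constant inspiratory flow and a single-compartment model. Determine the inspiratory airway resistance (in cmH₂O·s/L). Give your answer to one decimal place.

Flow: 74 L/min ÷ 60 = 1.2333 L/s.
Equation of motion (constant flow): PIP = Vt/C + R·V̇ + PEEP.
R·V̇ = PIP − Vt/C − PEEP = 48 − 450/20.5 − 10 = 48 − 21.951 − 10 = 16.049 cmH2O.
R = 16.049 / 1.2333 = 13.013 cmH2O·s/L.

13.0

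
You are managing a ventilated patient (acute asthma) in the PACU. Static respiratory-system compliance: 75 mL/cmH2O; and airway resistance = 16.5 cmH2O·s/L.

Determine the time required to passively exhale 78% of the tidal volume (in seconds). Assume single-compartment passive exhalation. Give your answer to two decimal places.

τ = R × C = 16.5 × 75 mL/cmH2O = 16.5 × 0.075 L/cmH2O = 1.238 s.
Exhaled fraction f = 1 − e^(−t/τ) → t = −τ·ln(1 − f) = −1.238·ln(0.22) = 1.874 s.

1.87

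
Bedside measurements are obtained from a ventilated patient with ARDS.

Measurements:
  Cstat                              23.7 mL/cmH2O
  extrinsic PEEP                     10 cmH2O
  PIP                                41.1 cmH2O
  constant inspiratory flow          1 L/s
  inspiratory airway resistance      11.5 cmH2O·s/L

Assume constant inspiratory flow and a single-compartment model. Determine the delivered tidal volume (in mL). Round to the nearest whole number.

465

Equation of motion (constant flow): PIP = Vt/C + R·V̇ + PEEP.
Vt/C = PIP − R·V̇ − PEEP = 41.1 − 11.5 − 10 = 19.6 cmH2O.
Vt = C × 19.6 = 23.7 × 19.6 = 464.52 mL.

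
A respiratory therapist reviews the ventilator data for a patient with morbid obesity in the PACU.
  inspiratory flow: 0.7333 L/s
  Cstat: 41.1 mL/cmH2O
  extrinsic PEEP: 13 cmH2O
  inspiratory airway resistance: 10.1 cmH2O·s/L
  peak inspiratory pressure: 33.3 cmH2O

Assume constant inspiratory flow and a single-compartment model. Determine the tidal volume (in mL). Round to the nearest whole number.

Equation of motion (constant flow): PIP = Vt/C + R·V̇ + PEEP.
Vt/C = PIP − R·V̇ − PEEP = 33.3 − 7.406 − 13 = 12.894 cmH2O.
Vt = C × 12.894 = 41.1 × 12.894 = 529.94 mL.

530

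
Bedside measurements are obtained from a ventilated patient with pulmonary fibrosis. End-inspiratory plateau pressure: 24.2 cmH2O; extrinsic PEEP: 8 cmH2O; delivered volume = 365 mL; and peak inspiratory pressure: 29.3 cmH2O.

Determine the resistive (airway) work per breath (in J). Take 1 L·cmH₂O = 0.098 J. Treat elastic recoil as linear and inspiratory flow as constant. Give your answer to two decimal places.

0.18

With constant inspiratory flow the resistive pressure is constant at PIP − Pplat = 29.3 − 24.2 = 5.1 cmH2O, so resistive work = 5.1 × 0.365 = 1.862 L·cmH2O.
× 0.098 J/(L·cmH2O) → 0.1825 J.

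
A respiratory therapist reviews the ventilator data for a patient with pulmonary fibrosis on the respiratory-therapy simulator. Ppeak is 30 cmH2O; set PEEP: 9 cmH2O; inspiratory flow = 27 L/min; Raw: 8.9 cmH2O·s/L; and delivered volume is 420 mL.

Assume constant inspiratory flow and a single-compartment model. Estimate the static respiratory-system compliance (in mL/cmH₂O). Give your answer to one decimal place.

Flow: 27 L/min ÷ 60 = 0.45 L/s.
Equation of motion (constant flow): PIP = Vt/C + R·V̇ + PEEP.
Vt/C = PIP − R·V̇ − PEEP = 30 − 8.9×0.45 − 9 = 30 − 4.005 − 9 = 16.995 cmH2O.
C = Vt / 16.995 = 420 / 16.995 = 24.713 mL/cmH2O.

24.7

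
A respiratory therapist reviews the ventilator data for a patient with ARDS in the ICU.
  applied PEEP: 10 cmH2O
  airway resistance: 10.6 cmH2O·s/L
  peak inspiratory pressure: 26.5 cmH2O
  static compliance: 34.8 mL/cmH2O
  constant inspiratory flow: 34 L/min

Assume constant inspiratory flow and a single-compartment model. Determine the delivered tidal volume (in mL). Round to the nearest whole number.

365

Flow: 34 L/min ÷ 60 = 0.5667 L/s.
Equation of motion (constant flow): PIP = Vt/C + R·V̇ + PEEP.
Vt/C = PIP − R·V̇ − PEEP = 26.5 − 6.007 − 10 = 10.493 cmH2O.
Vt = C × 10.493 = 34.8 × 10.493 = 365.16 mL.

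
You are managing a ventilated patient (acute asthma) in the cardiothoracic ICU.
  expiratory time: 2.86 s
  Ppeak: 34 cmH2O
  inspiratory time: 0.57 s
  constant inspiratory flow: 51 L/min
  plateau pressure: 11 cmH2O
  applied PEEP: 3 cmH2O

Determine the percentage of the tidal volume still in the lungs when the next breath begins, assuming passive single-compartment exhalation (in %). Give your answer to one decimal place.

Flow: 51 L/min ÷ 60 = 0.85 L/s.
Vt = flow × Ti = 0.85 L/s × 0.57 s × 1000 mL/L = 484.5 mL.
R = (PIP − Pplat)/V̇ = (34 − 11) / 0.85 = 23.0/0.85 = 27.059 cmH2O·s/L.
C = Vt/(Pplat − PEEP) = 484.5 / (11 − 3) = 484.5/8.0 = 60.563 mL/cmH2O.
τ = R × C = 27.059 × 0.06056 L/cmH2O = 1.639 s.
Fraction remaining at end-expiration = e^(−Te/τ) = e^(−2.86/1.639) = 0.1747 → 17.47%.

17.5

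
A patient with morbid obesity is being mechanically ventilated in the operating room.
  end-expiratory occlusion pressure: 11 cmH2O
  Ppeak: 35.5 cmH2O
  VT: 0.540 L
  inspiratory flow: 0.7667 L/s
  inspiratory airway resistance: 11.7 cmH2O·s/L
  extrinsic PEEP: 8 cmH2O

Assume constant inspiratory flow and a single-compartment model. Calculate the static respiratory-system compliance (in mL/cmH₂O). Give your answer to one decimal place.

34.8

Total PEEP = 11 cmH2O (set 8 + intrinsic 3); this is the baseline alveolar pressure.
Equation of motion (constant flow): PIP = Vt/C + R·V̇ + PEEP.
Vt/C = PIP − R·V̇ − PEEP = 35.5 − 11.7×0.7667 − 11 = 35.5 − 8.97 − 11 = 15.53 cmH2O.
C = Vt / 15.53 = 540 / 15.53 = 34.771 mL/cmH2O.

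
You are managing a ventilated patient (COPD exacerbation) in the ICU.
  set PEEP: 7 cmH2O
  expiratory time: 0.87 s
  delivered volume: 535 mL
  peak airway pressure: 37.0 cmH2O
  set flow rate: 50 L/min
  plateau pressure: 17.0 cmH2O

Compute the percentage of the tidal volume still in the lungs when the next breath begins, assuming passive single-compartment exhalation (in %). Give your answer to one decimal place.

Flow: 50 L/min ÷ 60 = 0.8333 L/s.
R = (PIP − Pplat)/V̇ = (37.0 − 17.0) / 0.8333 = 20.0/0.8333 = 24.001 cmH2O·s/L.
C = Vt/(Pplat − PEEP) = 535.0 / (17.0 − 7) = 535.0/10.0 = 53.5 mL/cmH2O.
τ = R × C = 24.001 × 0.0535 L/cmH2O = 1.284 s.
Fraction remaining at end-expiration = e^(−Te/τ) = e^(−0.87/1.284) = 0.5078 → 50.78%.

50.8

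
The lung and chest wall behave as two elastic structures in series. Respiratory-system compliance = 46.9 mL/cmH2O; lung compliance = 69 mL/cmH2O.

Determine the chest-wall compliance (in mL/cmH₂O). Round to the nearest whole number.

1/Ccw = 1/Crs − 1/CL.
1/Ccw = 1/46.9 − 1/69 = 0.006829.
Ccw = 146.43 mL/cmH2O.

146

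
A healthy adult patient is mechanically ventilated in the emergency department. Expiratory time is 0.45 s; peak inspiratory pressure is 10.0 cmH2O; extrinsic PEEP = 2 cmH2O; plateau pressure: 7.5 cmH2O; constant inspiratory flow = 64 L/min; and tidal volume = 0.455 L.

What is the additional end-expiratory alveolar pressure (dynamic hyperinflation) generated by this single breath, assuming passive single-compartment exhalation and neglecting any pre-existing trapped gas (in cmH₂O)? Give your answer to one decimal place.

Flow: 64 L/min ÷ 60 = 1.0667 L/s.
R = (PIP − Pplat)/V̇ = (10.0 − 7.5) / 1.0667 = 2.5/1.0667 = 2.344 cmH2O·s/L.
C = Vt/(Pplat − PEEP) = 455.0 / (7.5 − 2) = 455.0/5.5 = 82.727 mL/cmH2O.
τ = R × C = 2.344 × 0.08273 L/cmH2O = 0.1939 s.
Fraction remaining = e^(−Te/τ) = e^(−0.45/0.1939) = 0.0982; trapped volume = 455.0 × 0.0982 = 44.681 mL.
Additional alveolar pressure from trapping ≈ V_trapped / C = 44.681 / 82.727 = 0.5401 cmH2O.

0.5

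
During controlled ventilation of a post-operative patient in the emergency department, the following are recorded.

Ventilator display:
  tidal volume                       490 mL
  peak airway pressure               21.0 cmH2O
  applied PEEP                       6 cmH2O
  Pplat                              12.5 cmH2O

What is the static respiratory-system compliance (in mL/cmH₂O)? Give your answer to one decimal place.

75.4

Cstat = Vt / (Pplat − PEEP) = 490 / (12.5 − 6) = 490 / 6.5 = 75.385 mL/cmH2O.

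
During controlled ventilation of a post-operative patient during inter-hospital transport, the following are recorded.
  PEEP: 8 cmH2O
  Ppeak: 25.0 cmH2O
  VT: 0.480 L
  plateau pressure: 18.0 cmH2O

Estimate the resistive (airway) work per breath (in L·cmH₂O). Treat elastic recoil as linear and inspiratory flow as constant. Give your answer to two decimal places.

3.36

With constant inspiratory flow the resistive pressure is constant at PIP − Pplat = 25.0 − 18.0 = 7.0 cmH2O, so resistive work = 7.0 × 0.480 = 3.36 L·cmH2O.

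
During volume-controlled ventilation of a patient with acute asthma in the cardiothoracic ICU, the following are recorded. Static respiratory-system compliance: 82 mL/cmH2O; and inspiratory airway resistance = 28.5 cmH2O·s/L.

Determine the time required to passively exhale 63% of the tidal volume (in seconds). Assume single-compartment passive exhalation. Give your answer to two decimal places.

2.32

τ = R × C = 28.5 × 82 mL/cmH2O = 28.5 × 0.082 L/cmH2O = 2.337 s.
Exhaled fraction f = 1 − e^(−t/τ) → t = −τ·ln(1 − f) = −2.337·ln(0.37) = 2.324 s.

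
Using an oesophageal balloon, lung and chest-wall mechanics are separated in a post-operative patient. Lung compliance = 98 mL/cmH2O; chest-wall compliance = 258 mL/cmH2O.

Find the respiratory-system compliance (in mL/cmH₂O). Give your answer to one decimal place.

71.0

Lung and chest wall are elastances in series: 1/Crs = 1/CL + 1/Ccw.
1/Crs = 1/98 + 1/258 = 0.01408.
Crs = 71.023 mL/cmH2O.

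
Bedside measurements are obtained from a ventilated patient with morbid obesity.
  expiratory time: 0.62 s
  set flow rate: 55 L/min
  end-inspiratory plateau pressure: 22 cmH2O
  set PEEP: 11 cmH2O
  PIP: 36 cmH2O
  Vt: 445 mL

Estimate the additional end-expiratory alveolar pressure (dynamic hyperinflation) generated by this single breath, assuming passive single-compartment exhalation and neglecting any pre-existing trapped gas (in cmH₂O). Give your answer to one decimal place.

Flow: 55 L/min ÷ 60 = 0.9167 L/s.
R = (PIP − Pplat)/V̇ = (36 − 22) / 0.9167 = 14.0/0.9167 = 15.272 cmH2O·s/L.
C = Vt/(Pplat − PEEP) = 445.0 / (22 − 11) = 445.0/11.0 = 40.455 mL/cmH2O.
τ = R × C = 15.272 × 0.04046 L/cmH2O = 0.6179 s.
Fraction remaining = e^(−Te/τ) = e^(−0.62/0.6179) = 0.3666; trapped volume = 445.0 × 0.3666 = 163.14 mL.
Additional alveolar pressure from trapping ≈ V_trapped / C = 163.14 / 40.455 = 4.033 cmH2O.

4.0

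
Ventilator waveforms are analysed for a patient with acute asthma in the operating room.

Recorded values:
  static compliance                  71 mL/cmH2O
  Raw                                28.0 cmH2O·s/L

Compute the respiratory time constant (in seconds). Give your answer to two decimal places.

1.99

τ = R × C = 28.0 × 71 mL/cmH2O = 28.0 × 0.071 L/cmH2O = 1.988 s.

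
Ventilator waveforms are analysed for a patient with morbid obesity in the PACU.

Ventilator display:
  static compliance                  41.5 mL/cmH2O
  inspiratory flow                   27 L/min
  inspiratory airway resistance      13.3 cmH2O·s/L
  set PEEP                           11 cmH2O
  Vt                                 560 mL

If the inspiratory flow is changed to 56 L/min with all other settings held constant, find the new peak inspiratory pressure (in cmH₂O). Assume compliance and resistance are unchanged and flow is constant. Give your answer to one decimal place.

Flow: 27 L/min ÷ 60 = 0.45 L/s.
New flow: 56 L/min ÷ 60 = 0.9333 L/s.
PIP = Vt/C + R·V̇ + PEEP (constant-flow equation of motion).
Only the resistive term changes: ΔPIP = R × ΔV̇ = 13.3 × (0.9333 − 0.45) = 13.3 × 0.4833 = 6.428 cmH2O.
Original PIP = 560/41.5 + 13.3×0.45 + 11 = 30.479 cmH2O; new PIP = 30.479 + (6.428) = 36.907 cmH2O.

36.9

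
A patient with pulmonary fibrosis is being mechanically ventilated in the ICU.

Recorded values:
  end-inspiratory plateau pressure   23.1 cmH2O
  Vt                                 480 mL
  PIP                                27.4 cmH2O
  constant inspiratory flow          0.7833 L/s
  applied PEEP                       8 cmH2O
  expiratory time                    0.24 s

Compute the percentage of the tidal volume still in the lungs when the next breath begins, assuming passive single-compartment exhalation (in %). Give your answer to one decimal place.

R = (PIP − Pplat)/V̇ = (27.4 − 23.1) / 0.7833 = 4.3/0.7833 = 5.49 cmH2O·s/L.
C = Vt/(Pplat − PEEP) = 480.0 / (23.1 − 8) = 480.0/15.1 = 31.788 mL/cmH2O.
τ = R × C = 5.49 × 0.03179 L/cmH2O = 0.1745 s.
Fraction remaining at end-expiration = e^(−Te/τ) = e^(−0.24/0.1745) = 0.2527 → 25.27%.

25.3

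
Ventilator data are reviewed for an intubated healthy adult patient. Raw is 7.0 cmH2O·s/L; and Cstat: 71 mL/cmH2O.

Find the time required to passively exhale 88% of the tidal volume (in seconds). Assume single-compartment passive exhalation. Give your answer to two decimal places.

1.05

τ = R × C = 7.0 × 71 mL/cmH2O = 7.0 × 0.071 L/cmH2O = 0.497 s.
Exhaled fraction f = 1 − e^(−t/τ) → t = −τ·ln(1 − f) = −0.497·ln(0.12) = 1.054 s.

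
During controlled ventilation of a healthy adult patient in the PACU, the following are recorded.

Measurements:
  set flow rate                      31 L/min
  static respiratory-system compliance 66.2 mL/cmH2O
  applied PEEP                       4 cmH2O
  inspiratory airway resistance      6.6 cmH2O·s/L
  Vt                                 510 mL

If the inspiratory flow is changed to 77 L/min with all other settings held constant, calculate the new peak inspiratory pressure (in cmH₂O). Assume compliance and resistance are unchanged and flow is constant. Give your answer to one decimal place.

Flow: 31 L/min ÷ 60 = 0.5167 L/s.
New flow: 77 L/min ÷ 60 = 1.2833 L/s.
PIP = Vt/C + R·V̇ + PEEP (constant-flow equation of motion).
Only the resistive term changes: ΔPIP = R × ΔV̇ = 6.6 × (1.2833 − 0.5167) = 6.6 × 0.7666 = 5.06 cmH2O.
Original PIP = 510/66.2 + 6.6×0.5167 + 4 = 15.114 cmH2O; new PIP = 15.114 + (5.06) = 20.174 cmH2O.

20.2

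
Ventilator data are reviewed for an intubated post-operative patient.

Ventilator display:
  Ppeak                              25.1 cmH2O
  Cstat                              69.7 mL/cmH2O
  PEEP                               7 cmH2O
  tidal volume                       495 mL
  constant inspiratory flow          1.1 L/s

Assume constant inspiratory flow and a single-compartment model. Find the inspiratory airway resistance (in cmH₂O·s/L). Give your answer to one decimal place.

10.0

Equation of motion (constant flow): PIP = Vt/C + R·V̇ + PEEP.
R·V̇ = PIP − Vt/C − PEEP = 25.1 − 495/69.7 − 7 = 25.1 − 7.102 − 7 = 10.998 cmH2O.
R = 10.998 / 1.1 = 9.998 cmH2O·s/L.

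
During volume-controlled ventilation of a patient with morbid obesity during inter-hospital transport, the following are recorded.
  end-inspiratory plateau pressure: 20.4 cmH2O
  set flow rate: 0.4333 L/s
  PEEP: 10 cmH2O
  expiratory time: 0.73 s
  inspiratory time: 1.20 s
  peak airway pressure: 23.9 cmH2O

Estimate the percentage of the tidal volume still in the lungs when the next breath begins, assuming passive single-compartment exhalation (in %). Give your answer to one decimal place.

Vt = flow × Ti = 0.4333 L/s × 1.20 s × 1000 mL/L = 519.96 mL.
R = (PIP − Pplat)/V̇ = (23.9 − 20.4) / 0.4333 = 3.5/0.4333 = 8.078 cmH2O·s/L.
C = Vt/(Pplat − PEEP) = 519.96 / (20.4 − 10) = 519.96/10.4 = 49.996 mL/cmH2O.
τ = R × C = 8.078 × 0.05 L/cmH2O = 0.4039 s.
Fraction remaining at end-expiration = e^(−Te/τ) = e^(−0.73/0.4039) = 0.1641 → 16.41%.

16.4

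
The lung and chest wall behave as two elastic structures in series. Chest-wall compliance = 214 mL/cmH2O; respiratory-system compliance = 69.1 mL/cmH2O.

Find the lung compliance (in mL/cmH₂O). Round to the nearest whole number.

102

1/CL = 1/Crs − 1/Ccw.
1/CL = 1/69.1 − 1/214 = 0.009799.
CL = 102.05 mL/cmH2O.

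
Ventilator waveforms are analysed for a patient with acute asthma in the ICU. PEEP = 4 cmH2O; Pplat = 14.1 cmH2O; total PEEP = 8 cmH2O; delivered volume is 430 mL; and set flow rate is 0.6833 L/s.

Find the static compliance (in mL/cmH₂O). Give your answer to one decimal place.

70.5

End-expiratory occlusion gives total PEEP = 8 cmH2O (intrinsic PEEP = 8 − 4 = 4). Use total PEEP for the elastic gradient.
Cstat = Vt / (Pplat − PEEPtotal) = 430 / (14.1 − 8) = 430 / 6.1 = 70.492 mL/cmH2O.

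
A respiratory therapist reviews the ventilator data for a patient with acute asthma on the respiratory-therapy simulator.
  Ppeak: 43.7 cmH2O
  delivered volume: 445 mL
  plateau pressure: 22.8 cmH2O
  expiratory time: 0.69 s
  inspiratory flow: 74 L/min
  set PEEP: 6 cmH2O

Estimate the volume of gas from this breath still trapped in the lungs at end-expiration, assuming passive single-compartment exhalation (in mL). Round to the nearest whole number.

96

Flow: 74 L/min ÷ 60 = 1.2333 L/s.
R = (PIP − Pplat)/V̇ = (43.7 − 22.8) / 1.2333 = 20.9/1.2333 = 16.946 cmH2O·s/L.
C = Vt/(Pplat − PEEP) = 445.0 / (22.8 − 6) = 445.0/16.8 = 26.488 mL/cmH2O.
τ = R × C = 16.946 × 0.02649 L/cmH2O = 0.4489 s.
Fraction remaining = e^(−Te/τ) = e^(−0.69/0.4489) = 0.215.
Trapped volume = 445.0 × 0.215 = 95.675 mL.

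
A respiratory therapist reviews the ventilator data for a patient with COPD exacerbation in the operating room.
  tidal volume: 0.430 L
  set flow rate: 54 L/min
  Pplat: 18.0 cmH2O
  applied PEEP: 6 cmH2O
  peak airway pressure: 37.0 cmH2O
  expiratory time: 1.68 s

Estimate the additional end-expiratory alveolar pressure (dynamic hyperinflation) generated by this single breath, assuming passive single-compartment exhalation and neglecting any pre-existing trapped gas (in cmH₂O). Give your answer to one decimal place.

1.3

Flow: 54 L/min ÷ 60 = 0.9 L/s.
R = (PIP − Pplat)/V̇ = (37.0 − 18.0) / 0.9 = 19.0/0.9 = 21.111 cmH2O·s/L.
C = Vt/(Pplat − PEEP) = 430.0 / (18.0 − 6) = 430.0/12.0 = 35.833 mL/cmH2O.
τ = R × C = 21.111 × 0.03583 L/cmH2O = 0.7564 s.
Fraction remaining = e^(−Te/τ) = e^(−1.68/0.7564) = 0.1085; trapped volume = 430.0 × 0.1085 = 46.655 mL.
Additional alveolar pressure from trapping ≈ V_trapped / C = 46.655 / 35.833 = 1.302 cmH2O.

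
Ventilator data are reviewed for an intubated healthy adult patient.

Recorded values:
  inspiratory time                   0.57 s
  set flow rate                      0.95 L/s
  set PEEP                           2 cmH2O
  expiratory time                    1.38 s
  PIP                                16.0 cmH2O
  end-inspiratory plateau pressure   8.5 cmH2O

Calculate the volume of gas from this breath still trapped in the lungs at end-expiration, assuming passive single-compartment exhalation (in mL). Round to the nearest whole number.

Vt = flow × Ti = 0.95 L/s × 0.57 s × 1000 mL/L = 541.5 mL.
R = (PIP − Pplat)/V̇ = (16.0 − 8.5) / 0.95 = 7.5/0.95 = 7.895 cmH2O·s/L.
C = Vt/(Pplat − PEEP) = 541.5 / (8.5 − 2) = 541.5/6.5 = 83.308 mL/cmH2O.
τ = R × C = 7.895 × 0.08331 L/cmH2O = 0.6577 s.
Fraction remaining = e^(−Te/τ) = e^(−1.38/0.6577) = 0.1227.
Trapped volume = 541.5 × 0.1227 = 66.442 mL.

66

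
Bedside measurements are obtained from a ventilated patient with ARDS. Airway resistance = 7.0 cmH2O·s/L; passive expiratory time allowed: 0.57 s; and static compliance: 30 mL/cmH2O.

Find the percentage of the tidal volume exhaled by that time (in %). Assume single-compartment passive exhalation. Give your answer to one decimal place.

93.4

τ = R × C = 7.0 × 30 mL/cmH2O = 7.0 × 0.030 L/cmH2O = 0.21 s.
Passive exhalation: V(t)/V₀ = e^(−t/τ) = e^(−0.57/0.21) = 0.06625.
Fraction exhaled = 1 − 0.06625 = 0.9338 → 93.38%.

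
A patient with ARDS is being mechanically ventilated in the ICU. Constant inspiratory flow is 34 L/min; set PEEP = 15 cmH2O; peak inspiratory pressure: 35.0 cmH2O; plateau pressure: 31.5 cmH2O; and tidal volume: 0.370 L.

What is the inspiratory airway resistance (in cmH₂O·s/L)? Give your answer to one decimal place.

Flow: 34 L/min ÷ 60 = 0.5667 L/s.
Raw = (PIP − Pplat) / flow = (35.0 − 31.5) / 0.5667 = 3.5 / 0.5667 = 6.176 cmH2O·s/L.

6.2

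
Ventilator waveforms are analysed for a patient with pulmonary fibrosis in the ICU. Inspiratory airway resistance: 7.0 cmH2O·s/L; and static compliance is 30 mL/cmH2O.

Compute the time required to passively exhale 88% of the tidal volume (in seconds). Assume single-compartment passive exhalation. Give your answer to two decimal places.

τ = R × C = 7.0 × 30 mL/cmH2O = 7.0 × 0.030 L/cmH2O = 0.21 s.
Exhaled fraction f = 1 − e^(−t/τ) → t = −τ·ln(1 − f) = −0.21·ln(0.12) = 0.4453 s.

0.45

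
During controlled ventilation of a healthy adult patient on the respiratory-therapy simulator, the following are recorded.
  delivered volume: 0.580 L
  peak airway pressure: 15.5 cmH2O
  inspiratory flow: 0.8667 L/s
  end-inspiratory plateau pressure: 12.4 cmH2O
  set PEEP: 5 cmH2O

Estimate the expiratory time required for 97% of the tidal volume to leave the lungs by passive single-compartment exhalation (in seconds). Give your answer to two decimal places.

R = (PIP − Pplat)/V̇ = (15.5 − 12.4) / 0.8667 = 3.1/0.8667 = 3.577 cmH2O·s/L.
C = Vt/(Pplat − PEEP) = 580.0 / (12.4 − 5) = 580.0/7.4 = 78.378 mL/cmH2O.
τ = R × C = 3.577 × 0.07838 L/cmH2O = 0.2804 s.
t = −τ·ln(1 − 0.97) = −0.2804·ln(0.03) = 0.9832 s.

0.98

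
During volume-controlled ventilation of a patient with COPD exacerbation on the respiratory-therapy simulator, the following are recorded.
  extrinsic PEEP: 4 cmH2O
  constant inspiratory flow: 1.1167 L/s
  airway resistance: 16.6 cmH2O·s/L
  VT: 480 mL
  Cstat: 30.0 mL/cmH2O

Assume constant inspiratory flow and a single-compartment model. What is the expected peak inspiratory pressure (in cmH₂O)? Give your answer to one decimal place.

Equation of motion (constant flow): PIP = Vt/C + R·V̇ + PEEP.
PIP = 480/30.0 + 16.6×1.1167 + 4 = 16.0 + 18.537 + 4 = 38.537 cmH2O.

38.5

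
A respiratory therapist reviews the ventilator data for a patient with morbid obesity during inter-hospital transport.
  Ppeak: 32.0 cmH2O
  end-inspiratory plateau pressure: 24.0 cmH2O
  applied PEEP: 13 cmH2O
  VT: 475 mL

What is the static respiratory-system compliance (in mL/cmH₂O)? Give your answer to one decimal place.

43.2

Cstat = Vt / (Pplat − PEEP) = 475 / (24.0 − 13) = 475 / 11.0 = 43.182 mL/cmH2O.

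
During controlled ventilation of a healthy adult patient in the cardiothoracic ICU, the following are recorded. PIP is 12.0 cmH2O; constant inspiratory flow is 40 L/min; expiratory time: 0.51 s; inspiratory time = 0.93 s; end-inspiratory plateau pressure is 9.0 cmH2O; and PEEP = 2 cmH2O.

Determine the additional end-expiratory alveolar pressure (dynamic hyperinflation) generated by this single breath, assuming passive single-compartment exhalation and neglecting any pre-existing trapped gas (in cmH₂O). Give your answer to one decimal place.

1.9

Flow: 40 L/min ÷ 60 = 0.6667 L/s.
Vt = flow × Ti = 0.6667 L/s × 0.93 s × 1000 mL/L = 620.03 mL.
R = (PIP − Pplat)/V̇ = (12.0 − 9.0) / 0.6667 = 3.0/0.6667 = 4.5 cmH2O·s/L.
C = Vt/(Pplat − PEEP) = 620.03 / (9.0 − 2) = 620.03/7.0 = 88.576 mL/cmH2O.
τ = R × C = 4.5 × 0.08858 L/cmH2O = 0.3986 s.
Fraction remaining = e^(−Te/τ) = e^(−0.51/0.3986) = 0.2782; trapped volume = 620.03 × 0.2782 = 172.49 mL.
Additional alveolar pressure from trapping ≈ V_trapped / C = 172.49 / 88.576 = 1.947 cmH2O.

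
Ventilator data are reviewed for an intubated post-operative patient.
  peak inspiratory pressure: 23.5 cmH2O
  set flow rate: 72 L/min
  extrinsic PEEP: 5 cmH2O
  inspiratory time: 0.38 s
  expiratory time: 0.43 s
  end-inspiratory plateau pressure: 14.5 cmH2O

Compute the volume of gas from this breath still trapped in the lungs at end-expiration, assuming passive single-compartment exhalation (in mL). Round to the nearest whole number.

Flow: 72 L/min ÷ 60 = 1.2 L/s.
Vt = flow × Ti = 1.2 L/s × 0.38 s × 1000 mL/L = 456.0 mL.
R = (PIP − Pplat)/V̇ = (23.5 − 14.5) / 1.2 = 9.0/1.2 = 7.5 cmH2O·s/L.
C = Vt/(Pplat − PEEP) = 456.0 / (14.5 − 5) = 456.0/9.5 = 48.0 mL/cmH2O.
τ = R × C = 7.5 × 0.048 L/cmH2O = 0.36 s.
Fraction remaining = e^(−Te/τ) = e^(−0.43/0.36) = 0.3029.
Trapped volume = 456.0 × 0.3029 = 138.12 mL.

138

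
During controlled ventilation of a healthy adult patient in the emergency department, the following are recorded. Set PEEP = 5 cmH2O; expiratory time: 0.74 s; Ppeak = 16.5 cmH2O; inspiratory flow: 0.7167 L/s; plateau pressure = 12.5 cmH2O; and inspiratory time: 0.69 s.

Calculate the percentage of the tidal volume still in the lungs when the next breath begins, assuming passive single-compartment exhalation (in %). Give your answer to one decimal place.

Vt = flow × Ti = 0.7167 L/s × 0.69 s × 1000 mL/L = 494.52 mL.
R = (PIP − Pplat)/V̇ = (16.5 − 12.5) / 0.7167 = 4.0/0.7167 = 5.581 cmH2O·s/L.
C = Vt/(Pplat − PEEP) = 494.52 / (12.5 − 5) = 494.52/7.5 = 65.936 mL/cmH2O.
τ = R × C = 5.581 × 0.06594 L/cmH2O = 0.368 s.
Fraction remaining at end-expiration = e^(−Te/τ) = e^(−0.74/0.368) = 0.1339 → 13.39%.

13.4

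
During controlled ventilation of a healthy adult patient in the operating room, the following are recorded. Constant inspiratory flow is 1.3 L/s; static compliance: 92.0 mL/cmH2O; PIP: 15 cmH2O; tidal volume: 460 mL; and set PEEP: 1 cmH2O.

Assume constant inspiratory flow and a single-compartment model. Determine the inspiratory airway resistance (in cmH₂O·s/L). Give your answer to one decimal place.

6.9

Equation of motion (constant flow): PIP = Vt/C + R·V̇ + PEEP.
R·V̇ = PIP − Vt/C − PEEP = 15 − 460/92.0 − 1 = 15 − 5.0 − 1 = 9.0 cmH2O.
R = 9.0 / 1.3 = 6.923 cmH2O·s/L.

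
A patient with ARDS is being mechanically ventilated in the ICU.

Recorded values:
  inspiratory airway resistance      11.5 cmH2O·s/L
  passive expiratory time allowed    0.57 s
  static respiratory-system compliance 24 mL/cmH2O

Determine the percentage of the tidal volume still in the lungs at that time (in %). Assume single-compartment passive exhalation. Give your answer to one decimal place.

12.7

τ = R × C = 11.5 × 24 mL/cmH2O = 11.5 × 0.024 L/cmH2O = 0.276 s.
Passive exhalation: V(t)/V₀ = e^(−t/τ) = e^(−0.57/0.276) = 0.1268.
Fraction remaining = 0.1268 → 12.68%.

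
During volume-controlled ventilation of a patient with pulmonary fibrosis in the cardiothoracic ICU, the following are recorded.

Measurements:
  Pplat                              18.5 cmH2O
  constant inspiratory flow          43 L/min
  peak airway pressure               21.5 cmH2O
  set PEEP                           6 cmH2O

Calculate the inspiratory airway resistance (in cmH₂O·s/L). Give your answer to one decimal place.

Flow: 43 L/min ÷ 60 = 0.7167 L/s.
Raw = (PIP − Pplat) / flow = (21.5 − 18.5) / 0.7167 = 3.0 / 0.7167 = 4.186 cmH2O·s/L.

4.2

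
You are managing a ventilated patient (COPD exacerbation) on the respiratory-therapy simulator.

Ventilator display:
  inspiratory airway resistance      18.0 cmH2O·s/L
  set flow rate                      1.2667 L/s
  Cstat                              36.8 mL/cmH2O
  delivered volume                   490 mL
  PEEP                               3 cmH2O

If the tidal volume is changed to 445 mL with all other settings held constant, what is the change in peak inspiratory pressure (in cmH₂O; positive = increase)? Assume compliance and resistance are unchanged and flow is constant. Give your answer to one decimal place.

-1.2

PIP = Vt/C + R·V̇ + PEEP (constant-flow equation of motion).
Only the elastic term changes: ΔPIP = ΔVt / C = (445 − 490) / 36.8 = -1.223 cmH2O.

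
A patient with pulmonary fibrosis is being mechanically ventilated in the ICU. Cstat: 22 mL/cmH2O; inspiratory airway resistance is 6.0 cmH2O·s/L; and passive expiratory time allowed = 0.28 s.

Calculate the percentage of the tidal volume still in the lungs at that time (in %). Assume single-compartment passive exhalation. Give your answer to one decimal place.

12.0

τ = R × C = 6.0 × 22 mL/cmH2O = 6.0 × 0.022 L/cmH2O = 0.132 s.
Passive exhalation: V(t)/V₀ = e^(−t/τ) = e^(−0.28/0.132) = 0.1199.
Fraction remaining = 0.1199 → 11.99%.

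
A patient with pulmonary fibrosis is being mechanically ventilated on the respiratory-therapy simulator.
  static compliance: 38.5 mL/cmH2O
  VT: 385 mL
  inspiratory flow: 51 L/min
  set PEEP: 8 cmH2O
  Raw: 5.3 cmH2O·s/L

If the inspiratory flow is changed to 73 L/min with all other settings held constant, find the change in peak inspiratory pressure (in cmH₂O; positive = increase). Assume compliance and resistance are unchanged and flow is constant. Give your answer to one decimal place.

1.9

Flow: 51 L/min ÷ 60 = 0.85 L/s.
New flow: 73 L/min ÷ 60 = 1.2167 L/s.
PIP = Vt/C + R·V̇ + PEEP (constant-flow equation of motion).
Only the resistive term changes: ΔPIP = R × ΔV̇ = 5.3 × (1.2167 − 0.85) = 5.3 × 0.3667 = 1.944 cmH2O.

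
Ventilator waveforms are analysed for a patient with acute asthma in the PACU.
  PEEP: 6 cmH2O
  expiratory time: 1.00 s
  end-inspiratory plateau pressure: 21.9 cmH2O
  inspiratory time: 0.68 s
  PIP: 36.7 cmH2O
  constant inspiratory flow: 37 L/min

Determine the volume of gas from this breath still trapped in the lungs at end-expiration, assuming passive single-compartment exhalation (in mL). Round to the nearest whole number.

Flow: 37 L/min ÷ 60 = 0.6167 L/s.
Vt = flow × Ti = 0.6167 L/s × 0.68 s × 1000 mL/L = 419.36 mL.
R = (PIP − Pplat)/V̇ = (36.7 − 21.9) / 0.6167 = 14.8/0.6167 = 23.999 cmH2O·s/L.
C = Vt/(Pplat − PEEP) = 419.36 / (21.9 − 6) = 419.36/15.9 = 26.375 mL/cmH2O.
τ = R × C = 23.999 × 0.02638 L/cmH2O = 0.6331 s.
Fraction remaining = e^(−Te/τ) = e^(−1.00/0.6331) = 0.2061.
Trapped volume = 419.36 × 0.2061 = 86.43 mL.

86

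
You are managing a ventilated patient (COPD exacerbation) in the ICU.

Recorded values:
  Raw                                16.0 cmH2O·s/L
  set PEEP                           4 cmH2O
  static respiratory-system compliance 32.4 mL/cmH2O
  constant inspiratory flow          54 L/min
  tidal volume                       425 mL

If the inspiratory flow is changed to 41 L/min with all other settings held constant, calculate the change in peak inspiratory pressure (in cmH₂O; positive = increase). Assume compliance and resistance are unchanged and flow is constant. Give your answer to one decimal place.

-3.5

Flow: 54 L/min ÷ 60 = 0.9 L/s.
New flow: 41 L/min ÷ 60 = 0.6833 L/s.
PIP = Vt/C + R·V̇ + PEEP (constant-flow equation of motion).
Only the resistive term changes: ΔPIP = R × ΔV̇ = 16.0 × (0.6833 − 0.9) = 16.0 × -0.2167 = -3.467 cmH2O.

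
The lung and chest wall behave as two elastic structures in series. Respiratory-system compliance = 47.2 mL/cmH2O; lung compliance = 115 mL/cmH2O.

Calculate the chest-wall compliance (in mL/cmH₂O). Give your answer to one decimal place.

1/Ccw = 1/Crs − 1/CL.
1/Ccw = 1/47.2 − 1/115 = 0.01249.
Ccw = 80.064 mL/cmH2O.

80.1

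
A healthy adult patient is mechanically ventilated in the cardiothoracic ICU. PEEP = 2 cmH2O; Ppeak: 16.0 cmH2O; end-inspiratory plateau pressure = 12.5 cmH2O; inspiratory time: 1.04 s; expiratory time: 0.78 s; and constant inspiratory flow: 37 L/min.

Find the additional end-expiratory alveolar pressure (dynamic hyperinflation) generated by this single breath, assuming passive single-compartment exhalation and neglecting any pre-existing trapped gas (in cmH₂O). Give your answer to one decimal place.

1.1

Flow: 37 L/min ÷ 60 = 0.6167 L/s.
Vt = flow × Ti = 0.6167 L/s × 1.04 s × 1000 mL/L = 641.37 mL.
R = (PIP − Pplat)/V̇ = (16.0 − 12.5) / 0.6167 = 3.5/0.6167 = 5.675 cmH2O·s/L.
C = Vt/(Pplat − PEEP) = 641.37 / (12.5 − 2) = 641.37/10.5 = 61.083 mL/cmH2O.
τ = R × C = 5.675 × 0.06108 L/cmH2O = 0.3466 s.
Fraction remaining = e^(−Te/τ) = e^(−0.78/0.3466) = 0.1054; trapped volume = 641.37 × 0.1054 = 67.6 mL.
Additional alveolar pressure from trapping ≈ V_trapped / C = 67.6 / 61.083 = 1.107 cmH2O.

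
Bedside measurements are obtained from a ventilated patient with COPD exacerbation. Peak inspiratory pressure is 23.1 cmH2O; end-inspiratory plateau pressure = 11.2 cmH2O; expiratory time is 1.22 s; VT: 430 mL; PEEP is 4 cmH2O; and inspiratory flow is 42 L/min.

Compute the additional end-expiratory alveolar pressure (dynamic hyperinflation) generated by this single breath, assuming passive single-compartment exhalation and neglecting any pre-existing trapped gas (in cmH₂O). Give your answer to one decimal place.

Flow: 42 L/min ÷ 60 = 0.7 L/s.
R = (PIP − Pplat)/V̇ = (23.1 − 11.2) / 0.7 = 11.9/0.7 = 17.0 cmH2O·s/L.
C = Vt/(Pplat − PEEP) = 430.0 / (11.2 − 4) = 430.0/7.2 = 59.722 mL/cmH2O.
τ = R × C = 17.0 × 0.05972 L/cmH2O = 1.015 s.
Fraction remaining = e^(−Te/τ) = e^(−1.22/1.015) = 0.3006; trapped volume = 430.0 × 0.3006 = 129.26 mL.
Additional alveolar pressure from trapping ≈ V_trapped / C = 129.26 / 59.722 = 2.164 cmH2O.

2.2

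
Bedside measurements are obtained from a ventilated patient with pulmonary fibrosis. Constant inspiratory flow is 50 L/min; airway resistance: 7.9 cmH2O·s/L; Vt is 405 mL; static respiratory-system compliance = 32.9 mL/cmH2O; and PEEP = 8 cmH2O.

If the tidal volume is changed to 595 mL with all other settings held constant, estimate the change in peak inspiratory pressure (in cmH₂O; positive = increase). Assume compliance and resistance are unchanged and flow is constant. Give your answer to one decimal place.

5.8

PIP = Vt/C + R·V̇ + PEEP (constant-flow equation of motion).
Only the elastic term changes: ΔPIP = ΔVt / C = (595 − 405) / 32.9 = 5.775 cmH2O.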